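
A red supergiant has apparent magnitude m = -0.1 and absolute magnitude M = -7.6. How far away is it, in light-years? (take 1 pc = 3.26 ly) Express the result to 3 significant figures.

Distance modulus: m − M = -0.1 − (-7.6) = 7.500
m − M = 5 log₁₀ d − 5
log₁₀ d = (m − M)/5 + 1 = 2.5000
d = 10^2.5000 = 316.2 pc
= 1031 ly

d ≈ 1030 ly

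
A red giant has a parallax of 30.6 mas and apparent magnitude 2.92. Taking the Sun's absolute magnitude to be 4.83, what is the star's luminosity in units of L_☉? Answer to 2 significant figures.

d = 1/p = 1000/30.6 mas = 32.68 pc
M = m − 5 log₁₀ d + 5 = 2.92 − 5·1.5143 + 5 = 0.349
M − M_☉ = 0.349 − 4.83 = -4.481
L/L_☉ = 10^(−0.4 × -4.481) = 62.02

L/L_☉ ≈ 62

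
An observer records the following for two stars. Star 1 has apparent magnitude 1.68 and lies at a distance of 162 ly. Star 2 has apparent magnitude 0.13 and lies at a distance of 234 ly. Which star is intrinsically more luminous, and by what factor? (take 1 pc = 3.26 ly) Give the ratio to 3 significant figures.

Star 2 is more luminous, by a factor of 8.70.

Star 1: d = 162 ly / 3.26 = 49.69 pc
Star 1: M = m − 5 log₁₀ d + 5 = 1.68 − 5·1.6963 + 5 = -1.801
Star 2: d = 234 ly / 3.26 = 71.78 pc
Star 2: M = m − 5 log₁₀ d + 5 = 0.13 − 5·1.8560 + 5 = -4.150
ΔM = M_1 − M_2 = -1.801 − (-4.150) = 2.349; smaller M is more luminous → Star 2.
L ratio = 10^(0.4 |ΔM|) = 10^0.939 = 8.698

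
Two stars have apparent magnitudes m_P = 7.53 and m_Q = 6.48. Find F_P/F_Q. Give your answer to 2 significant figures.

F_P/F_Q ≈ 0.38

Magnitude difference = 1.05
Flux ratio = 10^(−0.4 Δm) = 10^(−0.4 × 1.05) = 10^-0.420 = 0.3802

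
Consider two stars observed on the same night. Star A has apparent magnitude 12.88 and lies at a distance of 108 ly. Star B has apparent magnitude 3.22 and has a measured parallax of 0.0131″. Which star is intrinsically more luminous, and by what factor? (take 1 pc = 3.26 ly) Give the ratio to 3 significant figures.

Star B is more luminous, by a factor of 38800.

Star A: d = 108 ly / 3.26 = 33.13 pc
Star A: M = m − 5 log₁₀ d + 5 = 12.88 − 5·1.5202 + 5 = 10.279
Star B: d = 1/p = 1/0.0131″ = 76.34 pc
Star B: M = m − 5 log₁₀ d + 5 = 3.22 − 5·1.8827 + 5 = -1.194
ΔM = M_A − M_B = 10.279 − (-1.194) = 11.473; smaller M is more luminous → Star B.
L ratio = 10^(0.4 |ΔM|) = 10^4.589 = 38820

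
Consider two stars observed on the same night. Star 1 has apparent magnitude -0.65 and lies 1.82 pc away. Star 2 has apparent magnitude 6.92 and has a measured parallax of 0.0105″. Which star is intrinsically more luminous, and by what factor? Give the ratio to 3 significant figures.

Star 1: M = m − 5 log₁₀ d + 5 = -0.65 − 5·0.2601 + 5 = 3.050
Star 2: d = 1/p = 1/0.0105″ = 95.24 pc
Star 2: M = m − 5 log₁₀ d + 5 = 6.92 − 5·1.9788 + 5 = 2.026
ΔM = M_1 − M_2 = 3.050 − (2.026) = 1.024; smaller M is more luminous → Star 2.
L ratio = 10^(0.4 |ΔM|) = 10^0.409 = 2.567

Star 2 is more luminous, by a factor of 2.57.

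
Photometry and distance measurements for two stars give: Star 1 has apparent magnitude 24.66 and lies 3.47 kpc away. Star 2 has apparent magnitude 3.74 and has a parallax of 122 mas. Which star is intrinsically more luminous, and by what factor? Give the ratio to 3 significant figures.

Star 2 is more luminous, by a factor of 1300.

Star 1: d = 3.47 kpc = 3470 pc
Star 1: M = m − 5 log₁₀ d + 5 = 24.66 − 5·3.5403 + 5 = 11.958
Star 2: p = 122 mas = 0.122″ → d = 1/p = 8.197 pc
Star 2: M = m − 5 log₁₀ d + 5 = 3.74 − 5·0.9136 + 5 = 4.172
ΔM = M_1 − M_2 = 11.958 − (4.172) = 7.787; smaller M is more luminous → Star 2.
L ratio = 10^(0.4 |ΔM|) = 10^3.115 = 1302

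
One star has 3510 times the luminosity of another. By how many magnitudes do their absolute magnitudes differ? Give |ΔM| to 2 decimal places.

Pogson: ΔM = −2.5 log₁₀(ratio) = −2.5 log₁₀(3510) = −2.5 × 3.5453 = -8.863

|ΔM| ≈ 8.86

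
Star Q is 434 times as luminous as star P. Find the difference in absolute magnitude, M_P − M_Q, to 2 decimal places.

M_P − M_Q ≈ 6.59

Pogson: ΔM = −2.5 log₁₀(ratio) = −2.5 log₁₀(434) = −2.5 × 2.6375 = -6.594
Star Q is brighter so has the smaller magnitude: M_P − M_Q is positive.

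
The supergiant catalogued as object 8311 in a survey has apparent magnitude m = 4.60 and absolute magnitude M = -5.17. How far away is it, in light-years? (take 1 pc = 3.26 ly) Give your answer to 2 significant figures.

d ≈ 2900 ly

μ = m − M = 9.770
m − M = 5 log₁₀ d − 5
log₁₀ d = (m − M)/5 + 1 = 2.9540
d = 10^2.9540 = 899.5 pc
= 2932 ly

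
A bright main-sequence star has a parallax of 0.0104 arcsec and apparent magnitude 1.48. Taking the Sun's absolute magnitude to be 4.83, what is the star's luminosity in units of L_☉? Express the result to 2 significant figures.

L/L_☉ ≈ 2000

d = 1/p = 1/0.0104″ = 96.15 pc
M = m − 5 log₁₀ d + 5 = 1.48 − 5·1.9830 + 5 = -3.435
M − M_☉ = -3.435 − 4.83 = -8.265
L/L_☉ = 10^(−0.4 × -8.265) = 2023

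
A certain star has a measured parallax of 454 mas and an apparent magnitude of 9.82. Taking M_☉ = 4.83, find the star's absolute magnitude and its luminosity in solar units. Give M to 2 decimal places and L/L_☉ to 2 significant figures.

M ≈ 13.11; L/L_☉ ≈ 4.9×10^-4

d = 1/p = 1000/454 mas = 2.203 pc
M = m − 5 log₁₀ d + 5 = 9.82 − 5·0.3429 + 5 = 13.105
M − M_☉ = 13.105 − 4.83 = 8.275
L/L_☉ = 10^(−0.4 × 8.275) = 4.897×10^-4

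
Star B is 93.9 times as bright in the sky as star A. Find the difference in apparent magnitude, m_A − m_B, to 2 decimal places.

Pogson: Δm = −2.5 log₁₀(ratio) = −2.5 log₁₀(93.9) = −2.5 × 1.9727 = -4.932
Star B is brighter so has the smaller magnitude: m_A − m_B is positive.

m_A − m_B ≈ 4.93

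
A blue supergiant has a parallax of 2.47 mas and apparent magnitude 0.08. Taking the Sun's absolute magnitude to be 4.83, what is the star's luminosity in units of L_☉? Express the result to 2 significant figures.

L/L_☉ ≈ 130000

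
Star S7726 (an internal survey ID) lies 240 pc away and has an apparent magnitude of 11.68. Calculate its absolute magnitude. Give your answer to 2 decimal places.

5 log₁₀(d/10 pc) = 5 log₁₀(240.0) − 5 = 6.901
M = m − 5 log₁₀(d/10) = 11.68 − 6.901 = 4.779

M ≈ 4.78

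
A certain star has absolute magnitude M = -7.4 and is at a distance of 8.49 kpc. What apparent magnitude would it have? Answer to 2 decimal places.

m ≈ 7.24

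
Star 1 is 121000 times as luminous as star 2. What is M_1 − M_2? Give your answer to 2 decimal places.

M_1 − M_2 ≈ -12.71

Pogson: ΔM = −2.5 log₁₀(ratio) = −2.5 log₁₀(121000) = −2.5 × 5.0828 = -12.707
Star 1 is brighter, so it has the smaller magnitude: the difference is negative.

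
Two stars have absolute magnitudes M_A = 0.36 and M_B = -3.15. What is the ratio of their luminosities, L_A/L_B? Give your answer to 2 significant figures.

L_A/L_B ≈ 0.039

ΔM = M_A − M_B = 3.51
L_A/L_B = 10^(−0.4 ΔM) = 10^-1.404 = 0.03945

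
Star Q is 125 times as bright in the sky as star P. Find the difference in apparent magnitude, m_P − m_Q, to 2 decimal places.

m_P − m_Q ≈ 5.24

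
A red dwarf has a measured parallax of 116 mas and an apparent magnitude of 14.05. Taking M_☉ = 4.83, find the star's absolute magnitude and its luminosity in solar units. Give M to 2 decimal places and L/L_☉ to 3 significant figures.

M ≈ 14.37; L/L_☉ ≈ 1.52×10^-4

d = 1/p = 1000/116 mas = 8.621 pc
M = m − 5 log₁₀ d + 5 = 14.05 − 5·0.9355 + 5 = 14.372
M − M_☉ = 14.372 − 4.83 = 9.542
L/L_☉ = 10^(−0.4 × 9.542) = 1.524×10^-4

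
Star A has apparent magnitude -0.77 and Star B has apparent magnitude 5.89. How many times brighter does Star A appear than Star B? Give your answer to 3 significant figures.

461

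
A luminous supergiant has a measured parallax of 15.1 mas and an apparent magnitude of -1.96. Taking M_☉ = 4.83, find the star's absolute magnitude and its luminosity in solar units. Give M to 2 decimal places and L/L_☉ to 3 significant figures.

M ≈ -6.07; L/L_☉ ≈ 22800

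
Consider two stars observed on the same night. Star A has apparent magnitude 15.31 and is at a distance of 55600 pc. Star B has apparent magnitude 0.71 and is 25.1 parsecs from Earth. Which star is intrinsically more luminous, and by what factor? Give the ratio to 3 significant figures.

Star A: M = m − 5 log₁₀ d + 5 = 15.31 − 5·4.7451 + 5 = -3.415
Star B: M = m − 5 log₁₀ d + 5 = 0.71 − 5·1.3997 + 5 = -1.288
ΔM = M_A − M_B = -3.415 − (-1.288) = -2.127; smaller M is more luminous → Star A.
L ratio = 10^(0.4 |ΔM|) = 10^0.851 = 7.093

Star A is more luminous, by a factor of 7.09.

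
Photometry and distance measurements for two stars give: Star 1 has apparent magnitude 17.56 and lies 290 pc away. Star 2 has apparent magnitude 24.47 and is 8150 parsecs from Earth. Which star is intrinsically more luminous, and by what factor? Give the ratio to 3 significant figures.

Star 2 is more luminous, by a factor of 1.36.

Star 1: M = m − 5 log₁₀ d + 5 = 17.56 − 5·2.4624 + 5 = 10.248
Star 2: M = m − 5 log₁₀ d + 5 = 24.47 − 5·3.9112 + 5 = 9.914
ΔM = M_1 − M_2 = 10.248 − (9.914) = 0.334; smaller M is more luminous → Star 2.
L ratio = 10^(0.4 |ΔM|) = 10^0.134 = 1.360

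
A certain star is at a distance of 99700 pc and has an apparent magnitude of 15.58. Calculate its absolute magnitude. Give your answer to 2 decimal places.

5 log₁₀(d/10 pc) = 5 log₁₀(99700) − 5 = 19.993
M = m − 5 log₁₀(d/10) = 15.58 − 19.993 = -4.413

M ≈ -4.41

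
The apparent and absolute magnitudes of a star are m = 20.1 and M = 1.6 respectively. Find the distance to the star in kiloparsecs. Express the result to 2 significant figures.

Distance modulus: m − M = 20.1 − (1.6) = 18.500
m − M = 5 log₁₀ d − 5
log₁₀ d = (m − M)/5 + 1 = 4.7000
d = 10^4.7000 = 50120 pc
= 50.12 kpc

d ≈ 50 kpc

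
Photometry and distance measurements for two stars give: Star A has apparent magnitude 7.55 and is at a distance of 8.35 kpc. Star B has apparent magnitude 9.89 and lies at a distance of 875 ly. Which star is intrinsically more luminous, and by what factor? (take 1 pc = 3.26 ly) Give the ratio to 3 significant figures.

Star A is more luminous, by a factor of 8350.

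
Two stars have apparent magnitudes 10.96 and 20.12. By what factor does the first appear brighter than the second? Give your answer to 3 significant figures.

4610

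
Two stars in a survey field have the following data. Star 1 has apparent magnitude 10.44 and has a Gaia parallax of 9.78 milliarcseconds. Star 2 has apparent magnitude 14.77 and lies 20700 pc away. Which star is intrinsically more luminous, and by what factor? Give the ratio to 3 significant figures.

Star 1: p = 9.78 mas = 9.78×10^-3″ → d = 1/p = 102.2 pc
Star 1: M = m − 5 log₁₀ d + 5 = 10.44 − 5·2.0097 + 5 = 5.392
Star 2: M = m − 5 log₁₀ d + 5 = 14.77 − 5·4.3160 + 5 = -1.810
ΔM = M_1 − M_2 = 5.392 − (-1.810) = 7.202; smaller M is more luminous → Star 2.
L ratio = 10^(0.4 |ΔM|) = 10^2.881 = 759.7

Star 2 is more luminous, by a factor of 760.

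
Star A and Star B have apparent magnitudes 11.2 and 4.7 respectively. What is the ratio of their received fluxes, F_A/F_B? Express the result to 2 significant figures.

Magnitude difference = 6.5
Flux ratio = 10^(−0.4 Δm) = 10^(−0.4 × 6.5) = 10^-2.600 = 2.512×10^-3

F_A/F_B ≈ 2.5×10^-3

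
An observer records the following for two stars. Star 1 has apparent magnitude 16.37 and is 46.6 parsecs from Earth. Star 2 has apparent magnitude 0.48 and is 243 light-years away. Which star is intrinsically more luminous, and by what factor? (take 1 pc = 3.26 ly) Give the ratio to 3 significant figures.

Star 2 is more luminous, by a factor of 5.81×10^6.

Star 1: M = m − 5 log₁₀ d + 5 = 16.37 − 5·1.6684 + 5 = 13.028
Star 2: d = 243 ly / 3.26 = 74.54 pc
Star 2: M = m − 5 log₁₀ d + 5 = 0.48 − 5·1.8724 + 5 = -3.882
ΔM = M_1 − M_2 = 13.028 − (-3.882) = 16.910; smaller M is more luminous → Star 2.
L ratio = 10^(0.4 |ΔM|) = 10^6.764 = 5.808×10^6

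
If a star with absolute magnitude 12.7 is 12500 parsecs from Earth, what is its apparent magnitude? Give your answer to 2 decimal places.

m ≈ 28.18

m = M + 5 log₁₀ d − 5 = 12.7 + 5·4.0969 − 5 = 28.185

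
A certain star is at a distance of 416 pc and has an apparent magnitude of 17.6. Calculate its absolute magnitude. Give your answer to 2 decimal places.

M ≈ 9.50

5 log₁₀(d/10 pc) = 5 log₁₀(416.0) − 5 = 8.095
M = m − 5 log₁₀(d/10) = 17.6 − 8.095 = 9.505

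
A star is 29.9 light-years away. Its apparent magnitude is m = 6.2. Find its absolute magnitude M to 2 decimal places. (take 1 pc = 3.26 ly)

M ≈ 6.39

d = 29.9 ly / 3.26 = 9.172 pc
5 log₁₀(d/10 pc) = 5 log₁₀(9.172) − 5 = -0.188
M = m − 5 log₁₀(d/10) = 6.2 + 0.188 = 6.388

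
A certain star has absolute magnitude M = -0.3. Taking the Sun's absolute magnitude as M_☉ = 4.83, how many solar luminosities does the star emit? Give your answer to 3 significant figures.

M − M_☉ = -0.3 − 4.83 = -5.130
L/L_☉ = 10^(−0.4 (M − M_☉)) = 10^2.052 = 112.7

L/L_☉ ≈ 113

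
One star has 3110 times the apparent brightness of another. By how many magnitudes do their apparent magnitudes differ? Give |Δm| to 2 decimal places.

Pogson: Δm = −2.5 log₁₀(ratio) = −2.5 log₁₀(3110) = −2.5 × 3.4928 = -8.732

|Δm| ≈ 8.73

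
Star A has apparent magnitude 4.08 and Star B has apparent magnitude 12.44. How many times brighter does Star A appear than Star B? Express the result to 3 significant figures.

2210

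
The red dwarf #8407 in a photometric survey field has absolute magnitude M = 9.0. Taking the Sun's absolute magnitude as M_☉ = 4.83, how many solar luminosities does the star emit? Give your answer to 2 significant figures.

L/L_☉ ≈ 0.021

M − M_☉ = 9.0 − 4.83 = 4.170
L/L_☉ = 10^(−0.4 (M − M_☉)) = 10^-1.668 = 0.02148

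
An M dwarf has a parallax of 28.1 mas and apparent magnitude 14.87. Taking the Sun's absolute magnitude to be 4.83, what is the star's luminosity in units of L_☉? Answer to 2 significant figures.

d = 1/p = 1000/28.1 mas = 35.59 pc
M = m − 5 log₁₀ d + 5 = 14.87 − 5·1.5513 + 5 = 12.114
M − M_☉ = 12.114 − 4.83 = 7.284
L/L_☉ = 10^(−0.4 × 7.284) = 1.221×10^-3

L/L_☉ ≈ 1.2×10^-3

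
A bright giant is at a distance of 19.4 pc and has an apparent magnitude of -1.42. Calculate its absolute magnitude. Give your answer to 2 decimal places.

5 log₁₀(d/10 pc) = 5 log₁₀(19.40) − 5 = 1.439
M = m − 5 log₁₀(d/10) = -1.42 − 1.439 = -2.859

M ≈ -2.86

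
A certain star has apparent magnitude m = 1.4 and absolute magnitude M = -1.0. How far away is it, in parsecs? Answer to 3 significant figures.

d ≈ 30.2 pc

Distance modulus: m − M = 1.4 − (-1.0) = 2.400
m − M = 5 log₁₀ d − 5
log₁₀ d = (m − M)/5 + 1 = 1.4800
d = 10^1.4800 = 30.20 pc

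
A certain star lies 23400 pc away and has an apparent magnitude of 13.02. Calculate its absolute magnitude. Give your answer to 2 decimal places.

M ≈ -3.83

5 log₁₀(d/10 pc) = 5 log₁₀(23400) − 5 = 16.846
M = m − 5 log₁₀(d/10) = 13.02 − 16.846 = -3.826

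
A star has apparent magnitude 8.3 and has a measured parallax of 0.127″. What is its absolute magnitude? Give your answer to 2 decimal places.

d = 1/p = 1/0.127″ = 7.874 pc
5 log₁₀(d/10 pc) = 5 log₁₀(7.874) − 5 = -0.519
M = m − 5 log₁₀(d/10) = 8.3 + 0.519 = 8.819

M ≈ 8.82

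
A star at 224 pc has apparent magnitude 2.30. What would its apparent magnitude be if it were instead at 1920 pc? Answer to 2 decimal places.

m ≈ 6.97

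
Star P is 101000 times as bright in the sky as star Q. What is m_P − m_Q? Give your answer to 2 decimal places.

m_P − m_Q ≈ -12.51

Pogson: Δm = −2.5 log₁₀(ratio) = −2.5 log₁₀(101000) = −2.5 × 5.0043 = -12.511
Star P is brighter, so it has the smaller magnitude: the difference is negative.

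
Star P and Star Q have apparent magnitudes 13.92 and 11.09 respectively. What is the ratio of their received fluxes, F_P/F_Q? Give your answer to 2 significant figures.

Magnitude difference = 2.83
Flux ratio = 10^(−0.4 Δm) = 10^(−0.4 × 2.83) = 10^-1.132 = 0.07379

F_P/F_Q ≈ 0.074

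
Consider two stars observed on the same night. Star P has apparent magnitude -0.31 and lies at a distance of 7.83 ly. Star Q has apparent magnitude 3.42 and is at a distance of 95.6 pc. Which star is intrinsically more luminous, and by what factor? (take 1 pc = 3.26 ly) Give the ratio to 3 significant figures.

Star P: d = 7.83 ly / 3.26 = 2.402 pc
Star P: M = m − 5 log₁₀ d + 5 = -0.31 − 5·0.3805 + 5 = 2.787
Star Q: M = m − 5 log₁₀ d + 5 = 3.42 − 5·1.9805 + 5 = -1.482
ΔM = M_P − M_Q = 2.787 − (-1.482) = 4.270; smaller M is more luminous → Star Q.
L ratio = 10^(0.4 |ΔM|) = 10^1.708 = 51.03

Star Q is more luminous, by a factor of 51.0.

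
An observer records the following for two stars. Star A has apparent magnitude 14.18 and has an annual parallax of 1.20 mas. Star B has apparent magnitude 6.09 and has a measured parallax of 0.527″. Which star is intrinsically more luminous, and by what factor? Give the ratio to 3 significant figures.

Star A is more luminous, by a factor of 112.

Star A: p = 1.20 mas = 1.20×10^-3″ → d = 1/p = 833.3 pc
Star A: M = m − 5 log₁₀ d + 5 = 14.18 − 5·2.9208 + 5 = 4.576
Star B: d = 1/p = 1/0.527″ = 1.898 pc
Star B: M = m − 5 log₁₀ d + 5 = 6.09 − 5·0.2782 + 5 = 9.699
ΔM = M_A − M_B = 4.576 − (9.699) = -5.123; smaller M is more luminous → Star A.
L ratio = 10^(0.4 |ΔM|) = 10^2.049 = 112.0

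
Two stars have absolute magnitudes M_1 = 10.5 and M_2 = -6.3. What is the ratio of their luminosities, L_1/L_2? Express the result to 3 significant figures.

ΔM = M_1 − M_2 = 16.8
L_1/L_2 = 10^(−0.4 ΔM) = 10^-6.720 = 1.905×10^-7

L_1/L_2 ≈ 1.91×10^-7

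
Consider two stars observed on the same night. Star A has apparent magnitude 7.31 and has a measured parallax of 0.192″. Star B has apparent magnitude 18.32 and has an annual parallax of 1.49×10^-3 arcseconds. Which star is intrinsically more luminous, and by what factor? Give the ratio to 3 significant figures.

Star A: d = 1/p = 1/0.192″ = 5.208 pc
Star A: M = m − 5 log₁₀ d + 5 = 7.31 − 5·0.7167 + 5 = 8.727
Star B: d = 1/p = 1/1.49×10^-3″ = 671.1 pc
Star B: M = m − 5 log₁₀ d + 5 = 18.32 − 5·2.8268 + 5 = 9.186
ΔM = M_A − M_B = 8.727 − (9.186) = -0.459; smaller M is more luminous → Star A.
L ratio = 10^(0.4 |ΔM|) = 10^0.184 = 1.527

Star A is more luminous, by a factor of 1.53.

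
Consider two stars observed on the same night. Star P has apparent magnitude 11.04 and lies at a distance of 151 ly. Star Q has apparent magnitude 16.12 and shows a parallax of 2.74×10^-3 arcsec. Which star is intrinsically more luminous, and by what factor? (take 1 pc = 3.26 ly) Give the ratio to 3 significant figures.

Star P: d = 151 ly / 3.26 = 46.32 pc
Star P: M = m − 5 log₁₀ d + 5 = 11.04 − 5·1.6658 + 5 = 7.711
Star Q: d = 1/p = 1/2.74×10^-3″ = 365.0 pc
Star Q: M = m − 5 log₁₀ d + 5 = 16.12 − 5·2.5622 + 5 = 8.309
ΔM = M_P − M_Q = 7.711 − (8.309) = -0.598; smaller M is more luminous → Star P.
L ratio = 10^(0.4 |ΔM|) = 10^0.239 = 1.734

Star P is more luminous, by a factor of 1.73.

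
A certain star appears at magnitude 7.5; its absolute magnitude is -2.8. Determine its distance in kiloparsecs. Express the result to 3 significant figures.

μ = m − M = 10.300
m − M = 5 log₁₀ d − 5
log₁₀ d = (m − M)/5 + 1 = 3.0600
d = 10^3.0600 = 1148 pc
= 1.148 kpc

d ≈ 1.15 kpc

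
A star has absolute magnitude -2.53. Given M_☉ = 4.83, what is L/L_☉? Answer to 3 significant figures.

M − M_☉ = -2.53 − 4.83 = -7.360
L/L_☉ = 10^(−0.4 (M − M_☉)) = 10^2.944 = 879.0

L/L_☉ ≈ 879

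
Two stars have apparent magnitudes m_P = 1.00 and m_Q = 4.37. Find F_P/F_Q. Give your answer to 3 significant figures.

F_P/F_Q ≈ 22.3

Magnitude difference = -3.37
Flux ratio = 10^(−0.4 Δm) = 10^(−0.4 × -3.37) = 10^1.348 = 22.28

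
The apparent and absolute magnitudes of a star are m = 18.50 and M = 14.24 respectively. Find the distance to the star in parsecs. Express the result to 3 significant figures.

Distance modulus: m − M = 18.50 − (14.24) = 4.260
m − M = 5 log₁₀ d − 5
log₁₀ d = (m − M)/5 + 1 = 1.8520
d = 10^1.8520 = 71.12 pc

d ≈ 71.1 pc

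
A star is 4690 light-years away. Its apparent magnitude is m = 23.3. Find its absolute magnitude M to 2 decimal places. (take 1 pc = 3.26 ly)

M ≈ 12.51

d = 4690 ly / 3.26 = 1439 pc
5 log₁₀(d/10 pc) = 5 log₁₀(1439) − 5 = 10.790
M = m − 5 log₁₀(d/10) = 23.3 − 10.790 = 12.510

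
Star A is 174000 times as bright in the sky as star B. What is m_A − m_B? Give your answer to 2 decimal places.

m_A − m_B ≈ -13.10

Pogson: Δm = −2.5 log₁₀(ratio) = −2.5 log₁₀(174000) = −2.5 × 5.2405 = -13.101
Star A is brighter, so it has the smaller magnitude: the difference is negative.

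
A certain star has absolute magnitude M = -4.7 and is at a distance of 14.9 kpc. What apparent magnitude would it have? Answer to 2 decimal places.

m ≈ 11.17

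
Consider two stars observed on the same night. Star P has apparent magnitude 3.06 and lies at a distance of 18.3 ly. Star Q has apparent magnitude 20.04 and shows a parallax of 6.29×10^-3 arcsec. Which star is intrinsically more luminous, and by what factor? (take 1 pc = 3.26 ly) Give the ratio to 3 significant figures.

Star P: d = 18.3 ly / 3.26 = 5.613 pc
Star P: M = m − 5 log₁₀ d + 5 = 3.06 − 5·0.7492 + 5 = 4.314
Star Q: d = 1/p = 1/6.29×10^-3″ = 159.0 pc
Star Q: M = m − 5 log₁₀ d + 5 = 20.04 − 5·2.2013 + 5 = 14.033
ΔM = M_P − M_Q = 4.314 − (14.033) = -9.719; smaller M is more luminous → Star P.
L ratio = 10^(0.4 |ΔM|) = 10^3.888 = 7723

Star P is more luminous, by a factor of 7720.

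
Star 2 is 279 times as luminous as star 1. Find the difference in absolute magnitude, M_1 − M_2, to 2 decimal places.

Pogson: ΔM = −2.5 log₁₀(ratio) = −2.5 log₁₀(279) = −2.5 × 2.4456 = -6.114
Star 2 is brighter so has the smaller magnitude: M_1 − M_2 is positive.

M_1 − M_2 ≈ 6.11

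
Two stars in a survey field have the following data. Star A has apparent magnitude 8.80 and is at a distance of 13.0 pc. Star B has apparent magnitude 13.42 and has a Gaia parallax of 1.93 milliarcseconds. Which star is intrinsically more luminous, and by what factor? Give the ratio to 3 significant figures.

Star B is more luminous, by a factor of 22.5.

Star A: M = m − 5 log₁₀ d + 5 = 8.80 − 5·1.1139 + 5 = 8.230
Star B: p = 1.93 mas = 1.93×10^-3″ → d = 1/p = 518.1 pc
Star B: M = m − 5 log₁₀ d + 5 = 13.42 − 5·2.7144 + 5 = 4.848
ΔM = M_A − M_B = 8.230 − (4.848) = 3.382; smaller M is more luminous → Star B.
L ratio = 10^(0.4 |ΔM|) = 10^1.353 = 22.54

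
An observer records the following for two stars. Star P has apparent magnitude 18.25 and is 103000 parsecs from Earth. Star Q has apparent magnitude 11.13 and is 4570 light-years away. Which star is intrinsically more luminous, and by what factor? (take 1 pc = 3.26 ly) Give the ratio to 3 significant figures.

Star P: M = m − 5 log₁₀ d + 5 = 18.25 − 5·5.0128 + 5 = -1.814
Star Q: d = 4570 ly / 3.26 = 1402 pc
Star Q: M = m − 5 log₁₀ d + 5 = 11.13 − 5·3.1467 + 5 = 0.397
ΔM = M_P − M_Q = -1.814 − (0.397) = -2.211; smaller M is more luminous → Star P.
L ratio = 10^(0.4 |ΔM|) = 10^0.884 = 7.661

Star P is more luminous, by a factor of 7.66.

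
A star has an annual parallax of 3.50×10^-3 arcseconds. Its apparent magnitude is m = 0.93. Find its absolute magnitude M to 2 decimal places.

M ≈ -6.35

d = 1/p = 1/3.50×10^-3″ = 285.7 pc
5 log₁₀(d/10 pc) = 5 log₁₀(285.7) − 5 = 7.280
M = m − 5 log₁₀(d/10) = 0.93 − 7.280 = -6.350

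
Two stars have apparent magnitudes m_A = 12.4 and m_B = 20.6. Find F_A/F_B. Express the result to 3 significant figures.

F_A/F_B ≈ 1910

Δm = 12.4 − (20.6) = -8.2
Flux ratio = 10^(−0.4 Δm) = 10^(−0.4 × -8.2) = 10^3.280 = 1905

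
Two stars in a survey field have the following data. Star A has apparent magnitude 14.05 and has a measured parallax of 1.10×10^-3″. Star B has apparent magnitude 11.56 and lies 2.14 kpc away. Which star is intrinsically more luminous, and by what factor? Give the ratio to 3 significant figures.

Star A: d = 1/p = 1/1.10×10^-3″ = 909.1 pc
Star A: M = m − 5 log₁₀ d + 5 = 14.05 − 5·2.9586 + 5 = 4.257
Star B: d = 2.14 kpc = 2140 pc
Star B: M = m − 5 log₁₀ d + 5 = 11.56 − 5·3.3304 + 5 = -0.092
ΔM = M_A − M_B = 4.257 − (-0.092) = 4.349; smaller M is more luminous → Star B.
L ratio = 10^(0.4 |ΔM|) = 10^1.740 = 54.91

Star B is more luminous, by a factor of 54.9.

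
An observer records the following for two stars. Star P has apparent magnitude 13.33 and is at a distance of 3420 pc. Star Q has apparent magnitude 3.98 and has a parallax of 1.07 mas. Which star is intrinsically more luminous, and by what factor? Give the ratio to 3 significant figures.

Star Q is more luminous, by a factor of 410.

Star P: M = m − 5 log₁₀ d + 5 = 13.33 − 5·3.5340 + 5 = 0.660
Star Q: p = 1.07 mas = 1.07×10^-3″ → d = 1/p = 934.6 pc
Star Q: M = m − 5 log₁₀ d + 5 = 3.98 − 5·2.9706 + 5 = -5.873
ΔM = M_P − M_Q = 0.660 − (-5.873) = 6.533; smaller M is more luminous → Star Q.
L ratio = 10^(0.4 |ΔM|) = 10^2.613 = 410.4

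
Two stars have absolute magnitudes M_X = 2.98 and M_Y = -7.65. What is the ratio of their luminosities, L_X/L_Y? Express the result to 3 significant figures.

ΔM = M_X − M_Y = 10.63
L_X/L_Y = 10^(−0.4 ΔM) = 10^-4.252 = 5.598×10^-5

L_X/L_Y ≈ 5.60×10^-5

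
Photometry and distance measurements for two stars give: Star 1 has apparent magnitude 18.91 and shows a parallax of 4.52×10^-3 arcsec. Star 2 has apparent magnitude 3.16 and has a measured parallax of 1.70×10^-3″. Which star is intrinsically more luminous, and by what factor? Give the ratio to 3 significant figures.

Star 1: d = 1/p = 1/4.52×10^-3″ = 221.2 pc
Star 1: M = m − 5 log₁₀ d + 5 = 18.91 − 5·2.3449 + 5 = 12.186
Star 2: d = 1/p = 1/1.70×10^-3″ = 588.2 pc
Star 2: M = m − 5 log₁₀ d + 5 = 3.16 − 5·2.7696 + 5 = -5.688
ΔM = M_1 − M_2 = 12.186 − (-5.688) = 17.873; smaller M is more luminous → Star 2.
L ratio = 10^(0.4 |ΔM|) = 10^7.149 = 1.411×10^7

Star 2 is more luminous, by a factor of 1.41×10^7.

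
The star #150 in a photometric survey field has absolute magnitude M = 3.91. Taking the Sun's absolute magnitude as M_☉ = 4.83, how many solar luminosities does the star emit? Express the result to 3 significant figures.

L/L_☉ ≈ 2.33

M − M_☉ = 3.91 − 4.83 = -0.920
L/L_☉ = 10^(−0.4 (M − M_☉)) = 10^0.368 = 2.333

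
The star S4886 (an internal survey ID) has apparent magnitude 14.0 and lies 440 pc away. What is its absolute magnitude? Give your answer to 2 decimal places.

M ≈ 5.78

5 log₁₀(d/10 pc) = 5 log₁₀(440.0) − 5 = 8.217
M = m − 5 log₁₀(d/10) = 14.0 − 8.217 = 5.783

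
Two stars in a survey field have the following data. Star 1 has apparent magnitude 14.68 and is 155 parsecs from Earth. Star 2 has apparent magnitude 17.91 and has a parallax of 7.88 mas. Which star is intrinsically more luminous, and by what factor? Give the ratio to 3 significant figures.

Star 1: M = m − 5 log₁₀ d + 5 = 14.68 − 5·2.1903 + 5 = 8.728
Star 2: p = 7.88 mas = 7.88×10^-3″ → d = 1/p = 126.9 pc
Star 2: M = m − 5 log₁₀ d + 5 = 17.91 − 5·2.1035 + 5 = 12.393
ΔM = M_1 − M_2 = 8.728 − (12.393) = -3.664; smaller M is more luminous → Star 1.
L ratio = 10^(0.4 |ΔM|) = 10^1.466 = 29.22

Star 1 is more luminous, by a factor of 29.2.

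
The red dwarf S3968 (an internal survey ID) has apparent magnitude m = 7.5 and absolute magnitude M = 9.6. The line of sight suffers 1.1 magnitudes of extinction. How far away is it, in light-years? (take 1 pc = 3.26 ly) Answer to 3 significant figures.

m − M = 5 log₁₀(d/10 pc) + A  ⇒  7.5 − (9.6) − 1.1 = 5 log₁₀(d/10)
-3.200 = 5 log₁₀(d/10)
log₁₀ d = (m − M − A)/5 + 1 = 0.3600
d = 10^0.3600 = 2.291 pc
= 7.468 ly

d ≈ 7.47 ly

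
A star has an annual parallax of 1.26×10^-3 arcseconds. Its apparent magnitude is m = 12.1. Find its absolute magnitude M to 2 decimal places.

d = 1/p = 1/1.26×10^-3″ = 793.7 pc
5 log₁₀(d/10 pc) = 5 log₁₀(793.7) − 5 = 9.498
M = m − 5 log₁₀(d/10) = 12.1 − 9.498 = 2.602

M ≈ 2.60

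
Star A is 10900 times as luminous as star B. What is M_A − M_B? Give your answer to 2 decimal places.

M_A − M_B ≈ -10.09

Pogson: ΔM = −2.5 log₁₀(ratio) = −2.5 log₁₀(10900) = −2.5 × 4.0374 = -10.094
Star A is brighter, so it has the smaller magnitude: the difference is negative.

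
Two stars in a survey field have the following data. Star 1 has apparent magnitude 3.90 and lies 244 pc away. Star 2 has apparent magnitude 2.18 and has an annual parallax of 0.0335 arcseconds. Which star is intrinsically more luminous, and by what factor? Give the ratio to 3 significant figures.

Star 1: M = m − 5 log₁₀ d + 5 = 3.90 − 5·2.3874 + 5 = -3.037
Star 2: d = 1/p = 1/0.0335″ = 29.85 pc
Star 2: M = m − 5 log₁₀ d + 5 = 2.18 − 5·1.4750 + 5 = -0.195
ΔM = M_1 − M_2 = -3.037 − (-0.195) = -2.842; smaller M is more luminous → Star 1.
L ratio = 10^(0.4 |ΔM|) = 10^1.137 = 13.70

Star 1 is more luminous, by a factor of 13.7.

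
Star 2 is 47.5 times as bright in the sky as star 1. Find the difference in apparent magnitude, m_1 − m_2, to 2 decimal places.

m_1 − m_2 ≈ 4.19

Pogson: Δm = −2.5 log₁₀(ratio) = −2.5 log₁₀(47.5) = −2.5 × 1.6767 = -4.192
Star 2 is brighter so has the smaller magnitude: m_1 − m_2 is positive.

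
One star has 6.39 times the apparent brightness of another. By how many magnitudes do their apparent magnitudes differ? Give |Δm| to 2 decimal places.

|Δm| ≈ 2.01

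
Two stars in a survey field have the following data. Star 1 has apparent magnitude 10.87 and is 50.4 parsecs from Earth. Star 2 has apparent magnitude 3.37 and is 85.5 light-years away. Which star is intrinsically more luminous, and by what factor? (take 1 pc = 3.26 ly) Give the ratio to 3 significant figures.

Star 2 is more luminous, by a factor of 271.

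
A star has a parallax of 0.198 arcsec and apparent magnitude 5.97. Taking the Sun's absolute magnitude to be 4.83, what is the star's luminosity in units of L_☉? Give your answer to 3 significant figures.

L/L_☉ ≈ 0.0893

d = 1/p = 1/0.198″ = 5.051 pc
M = m − 5 log₁₀ d + 5 = 5.97 − 5·0.7033 + 5 = 7.453
M − M_☉ = 7.453 − 4.83 = 2.623
L/L_☉ = 10^(−0.4 × 2.623) = 0.08926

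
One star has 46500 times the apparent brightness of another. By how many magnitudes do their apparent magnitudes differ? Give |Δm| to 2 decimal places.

|Δm| ≈ 11.67

Pogson: Δm = −2.5 log₁₀(ratio) = −2.5 log₁₀(46500) = −2.5 × 4.6675 = -11.669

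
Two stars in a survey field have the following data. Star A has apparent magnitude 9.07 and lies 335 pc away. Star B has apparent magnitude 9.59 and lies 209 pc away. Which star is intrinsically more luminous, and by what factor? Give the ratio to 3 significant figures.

Star A: M = m − 5 log₁₀ d + 5 = 9.07 − 5·2.5250 + 5 = 1.445
Star B: M = m − 5 log₁₀ d + 5 = 9.59 − 5·2.3201 + 5 = 2.989
ΔM = M_A − M_B = 1.445 − (2.989) = -1.544; smaller M is more luminous → Star A.
L ratio = 10^(0.4 |ΔM|) = 10^0.618 = 4.148

Star A is more luminous, by a factor of 4.15.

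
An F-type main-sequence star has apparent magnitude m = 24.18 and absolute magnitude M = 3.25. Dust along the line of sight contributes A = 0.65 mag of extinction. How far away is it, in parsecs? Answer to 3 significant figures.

d ≈ 114000 pc

m − M = 5 log₁₀(d/10 pc) + A  ⇒  24.18 − (3.25) − 0.65 = 5 log₁₀(d/10)
20.280 = 5 log₁₀(d/10)
log₁₀ d = (m − M − A)/5 + 1 = 5.0560
d = 10^5.0560 = 113800 pc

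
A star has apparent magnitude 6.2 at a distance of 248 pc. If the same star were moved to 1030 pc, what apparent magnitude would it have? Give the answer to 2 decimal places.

m ≈ 9.29

Flux ∝ 1/d², so Δm = 5 log₁₀(d₂/d₁) = 5 log₁₀(1030/248) = 3.092
m₂ = m₁ + Δm = 6.2 + (3.092) = 9.292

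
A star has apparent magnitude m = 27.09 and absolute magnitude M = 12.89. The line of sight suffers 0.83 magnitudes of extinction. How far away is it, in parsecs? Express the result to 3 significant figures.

m − M = 5 log₁₀(d/10 pc) + A  ⇒  27.09 − (12.89) − 0.83 = 5 log₁₀(d/10)
13.370 = 5 log₁₀(d/10)
log₁₀ d = (m − M − A)/5 + 1 = 3.6740
d = 10^3.6740 = 4721 pc

d ≈ 4720 pc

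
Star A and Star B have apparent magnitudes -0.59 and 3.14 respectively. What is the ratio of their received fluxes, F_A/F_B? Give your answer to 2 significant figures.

F_A/F_B ≈ 31

Magnitude difference = -3.73
Flux ratio = 10^(−0.4 Δm) = 10^(−0.4 × -3.73) = 10^1.492 = 31.05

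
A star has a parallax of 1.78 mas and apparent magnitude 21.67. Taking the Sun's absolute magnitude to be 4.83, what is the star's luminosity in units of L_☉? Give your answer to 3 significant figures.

d = 1/p = 1000/1.78 mas = 561.8 pc
M = m − 5 log₁₀ d + 5 = 21.67 − 5·2.7496 + 5 = 12.922
M − M_☉ = 12.922 − 4.83 = 8.092
L/L_☉ = 10^(−0.4 × 8.092) = 5.796×10^-4

L/L_☉ ≈ 5.80×10^-4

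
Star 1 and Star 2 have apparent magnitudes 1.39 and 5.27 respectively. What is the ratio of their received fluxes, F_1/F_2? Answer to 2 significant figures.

Magnitude difference = -3.88
Flux ratio = 10^(−0.4 Δm) = 10^(−0.4 × -3.88) = 10^1.552 = 35.65

F_1/F_2 ≈ 36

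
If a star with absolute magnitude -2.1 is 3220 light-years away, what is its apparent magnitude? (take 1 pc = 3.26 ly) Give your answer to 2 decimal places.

m ≈ 7.87

d = 3220 ly / 3.26 = 987.7 pc
m = M + 5 log₁₀ d − 5 = -2.1 + 5·2.9946 − 5 = 7.873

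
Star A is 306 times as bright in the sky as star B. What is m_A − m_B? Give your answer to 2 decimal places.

m_A − m_B ≈ -6.21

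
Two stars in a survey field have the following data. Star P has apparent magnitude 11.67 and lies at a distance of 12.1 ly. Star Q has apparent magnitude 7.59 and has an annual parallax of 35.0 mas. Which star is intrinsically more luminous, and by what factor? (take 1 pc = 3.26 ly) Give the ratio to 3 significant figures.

Star Q is more luminous, by a factor of 2540.

Star P: d = 12.1 ly / 3.26 = 3.712 pc
Star P: M = m − 5 log₁₀ d + 5 = 11.67 − 5·0.5696 + 5 = 13.822
Star Q: p = 35.0 mas = 0.0350″ → d = 1/p = 28.57 pc
Star Q: M = m − 5 log₁₀ d + 5 = 7.59 − 5·1.4559 + 5 = 5.310
ΔM = M_P − M_Q = 13.822 − (5.310) = 8.512; smaller M is more luminous → Star Q.
L ratio = 10^(0.4 |ΔM|) = 10^3.405 = 2539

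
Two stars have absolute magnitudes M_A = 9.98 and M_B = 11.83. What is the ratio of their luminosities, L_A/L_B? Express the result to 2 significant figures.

ΔM = M_A − M_B = -1.85
L_A/L_B = 10^(−0.4 ΔM) = 10^0.740 = 5.495

L_A/L_B ≈ 5.5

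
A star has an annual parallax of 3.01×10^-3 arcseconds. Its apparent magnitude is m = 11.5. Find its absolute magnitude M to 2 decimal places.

d = 1/p = 1/3.01×10^-3″ = 332.2 pc
5 log₁₀(d/10 pc) = 5 log₁₀(332.2) − 5 = 7.607
M = m − 5 log₁₀(d/10) = 11.5 − 7.607 = 3.893

M ≈ 3.89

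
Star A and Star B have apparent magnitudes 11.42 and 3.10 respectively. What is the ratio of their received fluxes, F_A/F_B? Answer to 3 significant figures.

F_A/F_B ≈ 4.70×10^-4

Δm = 11.42 − (3.10) = 8.32
Flux ratio = 10^(−0.4 Δm) = 10^(−0.4 × 8.32) = 10^-3.328 = 4.699×10^-4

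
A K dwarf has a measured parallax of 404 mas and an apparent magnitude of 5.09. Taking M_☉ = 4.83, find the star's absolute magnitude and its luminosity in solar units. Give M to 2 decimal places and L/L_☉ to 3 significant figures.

M ≈ 8.12; L/L_☉ ≈ 0.0482

d = 1/p = 1000/404 mas = 2.475 pc
M = m − 5 log₁₀ d + 5 = 5.09 − 5·0.3936 + 5 = 8.122
M − M_☉ = 8.122 − 4.83 = 3.292
L/L_☉ = 10^(−0.4 × 3.292) = 0.04822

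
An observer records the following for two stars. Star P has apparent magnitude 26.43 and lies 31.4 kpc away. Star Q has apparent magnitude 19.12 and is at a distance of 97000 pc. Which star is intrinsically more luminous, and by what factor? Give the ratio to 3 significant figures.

Star Q is more luminous, by a factor of 8010.

Star P: d = 31.4 kpc = 31400 pc
Star P: M = m − 5 log₁₀ d + 5 = 26.43 − 5·4.4969 + 5 = 8.945
Star Q: M = m − 5 log₁₀ d + 5 = 19.12 − 5·4.9868 + 5 = -0.814
ΔM = M_P − M_Q = 8.945 − (-0.814) = 9.759; smaller M is more luminous → Star Q.
L ratio = 10^(0.4 |ΔM|) = 10^3.904 = 8011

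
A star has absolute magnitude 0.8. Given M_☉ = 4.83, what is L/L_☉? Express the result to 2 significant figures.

M − M_☉ = 0.8 − 4.83 = -4.030
L/L_☉ = 10^(−0.4 (M − M_☉)) = 10^1.612 = 40.93

L/L_☉ ≈ 41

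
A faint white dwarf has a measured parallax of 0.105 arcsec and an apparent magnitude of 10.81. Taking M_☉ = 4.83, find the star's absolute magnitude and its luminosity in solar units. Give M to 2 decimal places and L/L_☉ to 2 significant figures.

d = 1/p = 1/0.105″ = 9.524 pc
M = m − 5 log₁₀ d + 5 = 10.81 − 5·0.9788 + 5 = 10.916
M − M_☉ = 10.916 − 4.83 = 6.086
L/L_☉ = 10^(−0.4 × 6.086) = 3.678×10^-3

M ≈ 10.92; L/L_☉ ≈ 3.7×10^-3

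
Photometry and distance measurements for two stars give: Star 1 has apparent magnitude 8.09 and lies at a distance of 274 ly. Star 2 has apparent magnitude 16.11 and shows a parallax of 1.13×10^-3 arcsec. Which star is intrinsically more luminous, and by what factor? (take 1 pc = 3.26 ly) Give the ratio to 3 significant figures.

Star 1 is more luminous, by a factor of 14.6.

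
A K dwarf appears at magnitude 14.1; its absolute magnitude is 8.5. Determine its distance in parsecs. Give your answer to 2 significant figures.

d ≈ 130 pc

μ = m − M = 5.600
m − M = 5 log₁₀ d − 5
log₁₀ d = (m − M)/5 + 1 = 2.1200
d = 10^2.1200 = 131.8 pc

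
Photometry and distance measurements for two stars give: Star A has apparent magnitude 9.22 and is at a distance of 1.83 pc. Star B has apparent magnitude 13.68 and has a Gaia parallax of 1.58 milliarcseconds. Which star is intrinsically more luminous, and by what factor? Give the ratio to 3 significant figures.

Star B is more luminous, by a factor of 1970.

Star A: M = m − 5 log₁₀ d + 5 = 9.22 − 5·0.2625 + 5 = 12.908
Star B: p = 1.58 mas = 1.58×10^-3″ → d = 1/p = 632.9 pc
Star B: M = m − 5 log₁₀ d + 5 = 13.68 − 5·2.8013 + 5 = 4.673
ΔM = M_A − M_B = 12.908 − (4.673) = 8.234; smaller M is more luminous → Star B.
L ratio = 10^(0.4 |ΔM|) = 10^3.294 = 1967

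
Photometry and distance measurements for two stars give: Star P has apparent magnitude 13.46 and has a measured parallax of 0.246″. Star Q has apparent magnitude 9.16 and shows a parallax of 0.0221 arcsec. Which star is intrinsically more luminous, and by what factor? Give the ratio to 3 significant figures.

Star P: d = 1/p = 1/0.246″ = 4.065 pc
Star P: M = m − 5 log₁₀ d + 5 = 13.46 − 5·0.6091 + 5 = 15.415
Star Q: d = 1/p = 1/0.0221″ = 45.25 pc
Star Q: M = m − 5 log₁₀ d + 5 = 9.16 − 5·1.6556 + 5 = 5.882
ΔM = M_P − M_Q = 15.415 − (5.882) = 9.533; smaller M is more luminous → Star Q.
L ratio = 10^(0.4 |ΔM|) = 10^3.813 = 6503

Star Q is more luminous, by a factor of 6500.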